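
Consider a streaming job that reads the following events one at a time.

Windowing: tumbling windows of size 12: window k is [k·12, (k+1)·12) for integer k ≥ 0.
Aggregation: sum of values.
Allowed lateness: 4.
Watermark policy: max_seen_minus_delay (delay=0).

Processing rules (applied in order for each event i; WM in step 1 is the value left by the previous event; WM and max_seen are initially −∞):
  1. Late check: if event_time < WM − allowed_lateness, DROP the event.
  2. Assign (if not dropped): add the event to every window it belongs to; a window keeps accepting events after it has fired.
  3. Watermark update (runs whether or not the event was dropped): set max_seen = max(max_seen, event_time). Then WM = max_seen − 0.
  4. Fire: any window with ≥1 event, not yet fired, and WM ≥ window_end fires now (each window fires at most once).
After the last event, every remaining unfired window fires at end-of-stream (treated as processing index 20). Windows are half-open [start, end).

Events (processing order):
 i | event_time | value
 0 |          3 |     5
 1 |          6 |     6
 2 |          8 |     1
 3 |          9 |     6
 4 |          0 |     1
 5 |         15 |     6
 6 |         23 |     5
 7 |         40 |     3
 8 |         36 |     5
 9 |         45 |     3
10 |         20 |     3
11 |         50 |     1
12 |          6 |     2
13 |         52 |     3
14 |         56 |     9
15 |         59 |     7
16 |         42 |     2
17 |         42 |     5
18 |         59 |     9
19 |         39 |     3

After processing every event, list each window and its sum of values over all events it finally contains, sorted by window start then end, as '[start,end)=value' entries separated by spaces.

[0,12)=18 [12,24)=11 [36,48)=11 [48,60)=29

i=0 t=3 v=5: → [0,12); WM=3
i=1 t=6 v=6: → [0,12); WM=6
i=2 t=8 v=1: → [0,12); WM=8
i=3 t=9 v=6: → [0,12); WM=9
i=4 t=0 v=1: DROP (t<9-4); WM=9
i=5 t=15 v=6: → [12,24); WM=15; [0,12) fires=18
i=6 t=23 v=5: → [12,24); WM=23
i=7 t=40 v=3: → [36,48); WM=40; [12,24) fires=11
i=8 t=36 v=5: → [36,48); WM=40
i=9 t=45 v=3: → [36,48); WM=45
i=10 t=20 v=3: DROP (t<45-4); WM=45
i=11 t=50 v=1: → [48,60); WM=50; [36,48) fires=11
i=12 t=6 v=2: DROP (t<50-4); WM=50
i=13 t=52 v=3: → [48,60); WM=52
i=14 t=56 v=9: → [48,60); WM=56
i=15 t=59 v=7: → [48,60); WM=59
i=16 t=42 v=2: DROP (t<59-4); WM=59
i=17 t=42 v=5: DROP (t<59-4); WM=59
i=18 t=59 v=9: → [48,60); WM=59
i=19 t=39 v=3: DROP (t<59-4); WM=59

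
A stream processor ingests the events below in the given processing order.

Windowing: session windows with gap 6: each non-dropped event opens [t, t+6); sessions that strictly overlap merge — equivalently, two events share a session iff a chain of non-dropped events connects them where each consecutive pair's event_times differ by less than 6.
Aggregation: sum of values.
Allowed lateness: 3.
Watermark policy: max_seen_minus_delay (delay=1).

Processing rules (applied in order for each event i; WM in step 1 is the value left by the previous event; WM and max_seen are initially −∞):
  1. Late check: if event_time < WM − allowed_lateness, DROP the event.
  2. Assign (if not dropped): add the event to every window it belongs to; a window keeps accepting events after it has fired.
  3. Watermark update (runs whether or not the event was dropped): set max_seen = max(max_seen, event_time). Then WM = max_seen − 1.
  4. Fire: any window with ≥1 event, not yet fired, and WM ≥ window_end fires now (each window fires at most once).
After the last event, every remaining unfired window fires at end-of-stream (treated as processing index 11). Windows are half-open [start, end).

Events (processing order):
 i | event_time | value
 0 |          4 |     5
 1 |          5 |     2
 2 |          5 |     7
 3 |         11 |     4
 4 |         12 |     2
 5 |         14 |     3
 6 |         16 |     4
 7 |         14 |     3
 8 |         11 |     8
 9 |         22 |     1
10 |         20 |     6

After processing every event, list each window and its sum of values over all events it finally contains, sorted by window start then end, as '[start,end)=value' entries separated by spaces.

[4,11)=14 [11,28)=23

i=0 t=4 v=5: → [4,10); WM=3
i=1 t=5 v=2: → [4,11); WM=4
i=2 t=5 v=7: → [4,11); WM=4
i=3 t=11 v=4: → [11,17); WM=10
i=4 t=12 v=2: → [11,18); WM=11
i=5 t=14 v=3: → [11,20); WM=13
i=6 t=16 v=4: → [11,22); WM=15
i=7 t=14 v=3: → [11,22); WM=15
i=8 t=11 v=8: DROP (t<15-3); WM=15
i=9 t=22 v=1: → [22,28); WM=21
i=10 t=20 v=6: → [11,28); WM=21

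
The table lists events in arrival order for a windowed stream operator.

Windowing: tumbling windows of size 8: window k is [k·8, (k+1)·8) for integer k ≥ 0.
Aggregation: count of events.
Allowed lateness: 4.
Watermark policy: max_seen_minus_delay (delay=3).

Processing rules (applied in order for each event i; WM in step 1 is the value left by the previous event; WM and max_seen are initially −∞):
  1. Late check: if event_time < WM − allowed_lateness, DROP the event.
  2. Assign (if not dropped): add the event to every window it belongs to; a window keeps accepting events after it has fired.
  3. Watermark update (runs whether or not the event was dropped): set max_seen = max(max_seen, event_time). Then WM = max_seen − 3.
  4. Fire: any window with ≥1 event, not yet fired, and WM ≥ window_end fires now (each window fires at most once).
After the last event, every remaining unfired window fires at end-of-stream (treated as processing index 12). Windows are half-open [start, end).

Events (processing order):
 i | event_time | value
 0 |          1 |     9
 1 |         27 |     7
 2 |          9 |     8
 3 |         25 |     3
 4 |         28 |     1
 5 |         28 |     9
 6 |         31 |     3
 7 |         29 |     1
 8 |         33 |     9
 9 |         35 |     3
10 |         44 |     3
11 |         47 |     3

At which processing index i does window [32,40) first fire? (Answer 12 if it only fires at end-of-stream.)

i=0 t=1 v=9: → [0,8); WM=-2
i=1 t=27 v=7: → [24,32); WM=24; [0,8) fires=1
i=2 t=9 v=8: DROP (t<24-4); WM=24
i=3 t=25 v=3: → [24,32); WM=24
i=4 t=28 v=1: → [24,32); WM=25
i=5 t=28 v=9: → [24,32); WM=25
i=6 t=31 v=3: → [24,32); WM=28
i=7 t=29 v=1: → [24,32); WM=28
i=8 t=33 v=9: → [32,40); WM=30
i=9 t=35 v=3: → [32,40); WM=32; [24,32) fires=6
i=10 t=44 v=3: → [40,48); WM=41; [32,40) fires=2
i=11 t=47 v=3: → [40,48); WM=44

10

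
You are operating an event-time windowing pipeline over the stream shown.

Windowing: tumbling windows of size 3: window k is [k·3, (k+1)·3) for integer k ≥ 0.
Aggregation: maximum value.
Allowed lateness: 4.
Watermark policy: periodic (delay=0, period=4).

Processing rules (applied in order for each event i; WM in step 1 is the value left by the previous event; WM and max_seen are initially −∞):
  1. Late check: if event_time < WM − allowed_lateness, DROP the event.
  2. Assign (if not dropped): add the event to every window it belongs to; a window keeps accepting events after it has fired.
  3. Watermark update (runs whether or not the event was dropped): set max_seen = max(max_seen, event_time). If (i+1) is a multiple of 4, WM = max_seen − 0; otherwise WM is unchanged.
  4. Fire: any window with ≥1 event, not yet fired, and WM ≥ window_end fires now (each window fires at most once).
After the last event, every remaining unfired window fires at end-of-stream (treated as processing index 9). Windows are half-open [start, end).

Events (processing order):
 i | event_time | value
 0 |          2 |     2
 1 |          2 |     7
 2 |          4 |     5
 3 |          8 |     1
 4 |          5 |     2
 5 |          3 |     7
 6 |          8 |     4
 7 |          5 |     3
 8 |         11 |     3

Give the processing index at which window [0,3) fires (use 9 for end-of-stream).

i=0 t=2 v=2: → [0,3); WM=−∞
i=1 t=2 v=7: → [0,3); WM=−∞
i=2 t=4 v=5: → [3,6); WM=−∞
i=3 t=8 v=1: → [6,9); WM=8; [0,3) fires=7 [3,6) fires=5
i=4 t=5 v=2: → [3,6); WM=8
i=5 t=3 v=7: DROP (t<8-4); WM=8
i=6 t=8 v=4: → [6,9); WM=8
i=7 t=5 v=3: → [3,6); WM=8
i=8 t=11 v=3: → [9,12); WM=8

3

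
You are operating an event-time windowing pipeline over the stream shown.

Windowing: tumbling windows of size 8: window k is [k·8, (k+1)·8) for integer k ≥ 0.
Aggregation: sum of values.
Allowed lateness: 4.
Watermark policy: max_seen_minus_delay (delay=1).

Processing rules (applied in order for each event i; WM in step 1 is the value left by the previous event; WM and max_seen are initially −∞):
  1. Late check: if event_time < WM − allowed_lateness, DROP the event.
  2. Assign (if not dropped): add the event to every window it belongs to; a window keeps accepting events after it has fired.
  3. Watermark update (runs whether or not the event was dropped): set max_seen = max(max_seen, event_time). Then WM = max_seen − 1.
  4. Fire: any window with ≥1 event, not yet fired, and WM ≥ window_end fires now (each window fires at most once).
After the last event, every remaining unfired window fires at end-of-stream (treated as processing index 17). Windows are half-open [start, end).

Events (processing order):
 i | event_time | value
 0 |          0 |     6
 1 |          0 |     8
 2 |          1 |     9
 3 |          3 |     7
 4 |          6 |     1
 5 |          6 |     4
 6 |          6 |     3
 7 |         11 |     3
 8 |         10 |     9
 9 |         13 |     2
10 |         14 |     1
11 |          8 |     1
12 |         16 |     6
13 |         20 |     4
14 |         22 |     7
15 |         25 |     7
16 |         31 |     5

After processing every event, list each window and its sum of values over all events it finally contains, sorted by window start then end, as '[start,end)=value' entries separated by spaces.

i=0 t=0 v=6: → [0,8); WM=-1
i=1 t=0 v=8: → [0,8); WM=-1
i=2 t=1 v=9: → [0,8); WM=0
i=3 t=3 v=7: → [0,8); WM=2
i=4 t=6 v=1: → [0,8); WM=5
i=5 t=6 v=4: → [0,8); WM=5
i=6 t=6 v=3: → [0,8); WM=5
i=7 t=11 v=3: → [8,16); WM=10; [0,8) fires=38
i=8 t=10 v=9: → [8,16); WM=10
i=9 t=13 v=2: → [8,16); WM=12
i=10 t=14 v=1: → [8,16); WM=13
i=11 t=8 v=1: DROP (t<13-4); WM=13
i=12 t=16 v=6: → [16,24); WM=15
i=13 t=20 v=4: → [16,24); WM=19; [8,16) fires=15
i=14 t=22 v=7: → [16,24); WM=21
i=15 t=25 v=7: → [24,32); WM=24; [16,24) fires=17
i=16 t=31 v=5: → [24,32); WM=30

[0,8)=38 [8,16)=15 [16,24)=17 [24,32)=12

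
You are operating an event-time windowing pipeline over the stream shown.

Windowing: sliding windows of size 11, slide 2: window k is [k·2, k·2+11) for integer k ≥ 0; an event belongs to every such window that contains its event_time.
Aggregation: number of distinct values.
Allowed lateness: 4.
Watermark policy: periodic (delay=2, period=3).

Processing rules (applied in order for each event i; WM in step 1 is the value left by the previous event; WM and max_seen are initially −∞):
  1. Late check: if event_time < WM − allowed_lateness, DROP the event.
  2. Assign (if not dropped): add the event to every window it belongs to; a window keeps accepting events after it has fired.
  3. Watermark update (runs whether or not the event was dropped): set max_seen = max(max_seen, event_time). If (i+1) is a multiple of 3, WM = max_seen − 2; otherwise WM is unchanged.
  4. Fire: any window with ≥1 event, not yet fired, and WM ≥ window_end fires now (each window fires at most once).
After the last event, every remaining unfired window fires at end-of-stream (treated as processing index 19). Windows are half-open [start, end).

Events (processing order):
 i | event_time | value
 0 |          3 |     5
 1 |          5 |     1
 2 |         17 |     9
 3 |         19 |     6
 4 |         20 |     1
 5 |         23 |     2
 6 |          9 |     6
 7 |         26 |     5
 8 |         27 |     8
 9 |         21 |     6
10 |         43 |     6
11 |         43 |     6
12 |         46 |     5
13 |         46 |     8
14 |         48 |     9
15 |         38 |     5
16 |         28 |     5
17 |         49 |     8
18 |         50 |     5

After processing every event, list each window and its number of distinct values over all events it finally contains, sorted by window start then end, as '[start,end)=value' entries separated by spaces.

[0,11)=2 [2,13)=2 [4,15)=1 [8,19)=1 [10,21)=3 [12,23)=3 [14,25)=4 [16,27)=5 [18,29)=5 [20,31)=5 [22,33)=3 [24,35)=2 [26,37)=2 [34,45)=1 [36,47)=3 [38,49)=4 [40,51)=4 [42,53)=4 [44,55)=3 [46,57)=3 [48,59)=3 [50,61)=1

i=0 t=3 v=5: → [2,13),[0,11); WM=−∞
i=1 t=5 v=1: → [4,15),[2,13),[0,11); WM=−∞
i=2 t=17 v=9: → [16,27),[14,25),[12,23),[10,21),[8,19); WM=15; [0,11) fires=2 [2,13) fires=2 [4,15) fires=1
i=3 t=19 v=6: → [18,29),[16,27),[14,25),[12,23),[10,21); WM=15
i=4 t=20 v=1: → [20,31),[18,29),[16,27),[14,25),[12,23),[10,21); WM=15
i=5 t=23 v=2: → [22,33),[20,31),[18,29),[16,27),[14,25); WM=21; [8,19) fires=1 [10,21) fires=3
i=6 t=9 v=6: DROP (t<21-4); WM=21
i=7 t=26 v=5: → [26,37),[24,35),[22,33),[20,31),[18,29),[16,27); WM=21
i=8 t=27 v=8: → [26,37),[24,35),[22,33),[20,31),[18,29); WM=25; [12,23) fires=3 [14,25) fires=4
i=9 t=21 v=6: → [20,31),[18,29),[16,27),[14,25),[12,23); WM=25
i=10 t=43 v=6: → [42,53),[40,51),[38,49),[36,47),[34,45); WM=25
i=11 t=43 v=6: → [42,53),[40,51),[38,49),[36,47),[34,45); WM=41; [16,27) fires=5 [18,29) fires=5 [20,31) fires=5 [22,33) fires=3 [24,35) fires=2 [26,37) fires=2
i=12 t=46 v=5: → [46,57),[44,55),[42,53),[40,51),[38,49),[36,47); WM=41
i=13 t=46 v=8: → [46,57),[44,55),[42,53),[40,51),[38,49),[36,47); WM=41
i=14 t=48 v=9: → [48,59),[46,57),[44,55),[42,53),[40,51),[38,49); WM=46; [34,45) fires=1
i=15 t=38 v=5: DROP (t<46-4); WM=46
i=16 t=28 v=5: DROP (t<46-4); WM=46
i=17 t=49 v=8: → [48,59),[46,57),[44,55),[42,53),[40,51); WM=47; [36,47) fires=3
i=18 t=50 v=5: → [50,61),[48,59),[46,57),[44,55),[42,53),[40,51); WM=47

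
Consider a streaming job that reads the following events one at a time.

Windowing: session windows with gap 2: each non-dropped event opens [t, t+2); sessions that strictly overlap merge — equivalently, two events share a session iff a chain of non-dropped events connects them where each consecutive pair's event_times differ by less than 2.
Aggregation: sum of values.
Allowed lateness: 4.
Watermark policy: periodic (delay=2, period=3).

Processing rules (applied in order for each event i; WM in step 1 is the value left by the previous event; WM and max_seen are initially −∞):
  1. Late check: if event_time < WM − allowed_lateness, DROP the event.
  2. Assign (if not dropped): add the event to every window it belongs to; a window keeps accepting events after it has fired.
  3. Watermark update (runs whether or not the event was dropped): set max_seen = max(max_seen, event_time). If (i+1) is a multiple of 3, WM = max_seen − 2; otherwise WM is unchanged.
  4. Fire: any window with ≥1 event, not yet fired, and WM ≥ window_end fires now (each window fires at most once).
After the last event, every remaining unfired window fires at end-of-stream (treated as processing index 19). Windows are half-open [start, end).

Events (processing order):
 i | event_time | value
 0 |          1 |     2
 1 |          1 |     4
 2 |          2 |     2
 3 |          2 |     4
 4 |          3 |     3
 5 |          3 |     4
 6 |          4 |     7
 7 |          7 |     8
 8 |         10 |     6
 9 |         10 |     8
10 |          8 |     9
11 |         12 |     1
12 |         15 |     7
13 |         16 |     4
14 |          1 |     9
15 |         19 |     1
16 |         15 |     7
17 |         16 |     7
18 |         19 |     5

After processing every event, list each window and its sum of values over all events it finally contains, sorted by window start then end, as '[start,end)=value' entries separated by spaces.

i=0 t=1 v=2: → [1,3); WM=−∞
i=1 t=1 v=4: → [1,3); WM=−∞
i=2 t=2 v=2: → [1,4); WM=0
i=3 t=2 v=4: → [1,4); WM=0
i=4 t=3 v=3: → [1,5); WM=0
i=5 t=3 v=4: → [1,5); WM=1
i=6 t=4 v=7: → [1,6); WM=1
i=7 t=7 v=8: → [7,9); WM=1
i=8 t=10 v=6: → [10,12); WM=8
i=9 t=10 v=8: → [10,12); WM=8
i=10 t=8 v=9: → [7,10); WM=8
i=11 t=12 v=1: → [12,14); WM=10
i=12 t=15 v=7: → [15,17); WM=10
i=13 t=16 v=4: → [15,18); WM=10
i=14 t=1 v=9: DROP (t<10-4); WM=14
i=15 t=19 v=1: → [19,21); WM=14
i=16 t=15 v=7: → [15,18); WM=14
i=17 t=16 v=7: → [15,18); WM=17
i=18 t=19 v=5: → [19,21); WM=17

[1,6)=26 [7,10)=17 [10,12)=14 [12,14)=1 [15,18)=25 [19,21)=6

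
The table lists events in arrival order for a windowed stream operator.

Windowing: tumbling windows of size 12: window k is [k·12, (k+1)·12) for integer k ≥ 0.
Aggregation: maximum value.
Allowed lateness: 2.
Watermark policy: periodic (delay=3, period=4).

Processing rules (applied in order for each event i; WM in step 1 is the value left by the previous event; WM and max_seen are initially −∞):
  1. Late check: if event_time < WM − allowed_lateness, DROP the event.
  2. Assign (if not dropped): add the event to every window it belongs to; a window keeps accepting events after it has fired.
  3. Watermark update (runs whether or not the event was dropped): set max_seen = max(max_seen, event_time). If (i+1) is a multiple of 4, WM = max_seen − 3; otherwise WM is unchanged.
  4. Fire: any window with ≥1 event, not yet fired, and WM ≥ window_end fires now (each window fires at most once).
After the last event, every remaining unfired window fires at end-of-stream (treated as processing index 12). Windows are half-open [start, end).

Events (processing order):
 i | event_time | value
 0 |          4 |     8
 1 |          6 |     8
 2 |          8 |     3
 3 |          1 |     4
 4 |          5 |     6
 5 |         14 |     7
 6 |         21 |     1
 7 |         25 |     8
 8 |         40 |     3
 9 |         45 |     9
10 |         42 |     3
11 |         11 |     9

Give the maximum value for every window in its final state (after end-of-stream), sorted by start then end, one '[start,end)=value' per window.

i=0 t=4 v=8: → [0,12); WM=−∞
i=1 t=6 v=8: → [0,12); WM=−∞
i=2 t=8 v=3: → [0,12); WM=−∞
i=3 t=1 v=4: → [0,12); WM=5
i=4 t=5 v=6: → [0,12); WM=5
i=5 t=14 v=7: → [12,24); WM=5
i=6 t=21 v=1: → [12,24); WM=5
i=7 t=25 v=8: → [24,36); WM=22; [0,12) fires=8
i=8 t=40 v=3: → [36,48); WM=22
i=9 t=45 v=9: → [36,48); WM=22
i=10 t=42 v=3: → [36,48); WM=22
i=11 t=11 v=9: DROP (t<22-2); WM=42; [12,24) fires=7 [24,36) fires=8

[0,12)=8 [12,24)=7 [24,36)=8 [36,48)=9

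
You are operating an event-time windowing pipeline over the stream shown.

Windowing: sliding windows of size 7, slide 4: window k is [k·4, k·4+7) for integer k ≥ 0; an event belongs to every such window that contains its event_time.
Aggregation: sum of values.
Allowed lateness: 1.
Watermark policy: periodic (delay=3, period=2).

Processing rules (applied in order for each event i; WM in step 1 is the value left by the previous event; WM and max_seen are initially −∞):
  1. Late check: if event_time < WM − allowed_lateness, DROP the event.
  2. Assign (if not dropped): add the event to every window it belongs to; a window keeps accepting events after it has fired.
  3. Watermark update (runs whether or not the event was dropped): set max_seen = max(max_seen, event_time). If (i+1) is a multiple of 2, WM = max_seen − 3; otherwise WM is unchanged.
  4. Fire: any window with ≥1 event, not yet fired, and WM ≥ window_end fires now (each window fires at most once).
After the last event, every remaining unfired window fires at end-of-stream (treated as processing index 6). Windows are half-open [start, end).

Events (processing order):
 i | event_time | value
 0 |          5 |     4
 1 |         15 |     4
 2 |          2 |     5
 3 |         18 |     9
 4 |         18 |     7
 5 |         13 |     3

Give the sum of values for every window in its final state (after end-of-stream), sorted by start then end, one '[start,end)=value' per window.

i=0 t=5 v=4: → [4,11),[0,7); WM=−∞
i=1 t=15 v=4: → [12,19); WM=12; [0,7) fires=4 [4,11) fires=4
i=2 t=2 v=5: DROP (t<12-1); WM=12
i=3 t=18 v=9: → [16,23),[12,19); WM=15
i=4 t=18 v=7: → [16,23),[12,19); WM=15
i=5 t=13 v=3: DROP (t<15-1); WM=15

[0,7)=4 [4,11)=4 [12,19)=20 [16,23)=16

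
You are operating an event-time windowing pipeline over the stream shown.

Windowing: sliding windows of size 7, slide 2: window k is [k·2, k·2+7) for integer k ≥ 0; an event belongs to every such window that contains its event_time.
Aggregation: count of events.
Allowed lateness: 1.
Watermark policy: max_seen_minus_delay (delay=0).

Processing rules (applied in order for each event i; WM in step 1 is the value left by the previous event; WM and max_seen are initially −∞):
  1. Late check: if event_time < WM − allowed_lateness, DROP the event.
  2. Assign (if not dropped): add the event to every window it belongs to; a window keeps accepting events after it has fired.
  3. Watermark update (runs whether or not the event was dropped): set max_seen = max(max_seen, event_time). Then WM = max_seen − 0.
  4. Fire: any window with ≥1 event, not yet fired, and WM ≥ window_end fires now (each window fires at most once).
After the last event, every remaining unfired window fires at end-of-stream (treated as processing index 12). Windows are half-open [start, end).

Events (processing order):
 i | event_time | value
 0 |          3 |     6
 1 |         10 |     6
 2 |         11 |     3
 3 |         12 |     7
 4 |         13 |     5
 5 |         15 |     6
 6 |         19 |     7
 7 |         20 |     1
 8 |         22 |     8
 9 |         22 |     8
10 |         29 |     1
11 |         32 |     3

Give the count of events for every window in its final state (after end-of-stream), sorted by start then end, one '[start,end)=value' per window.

[0,7)=1 [2,9)=1 [4,11)=1 [6,13)=3 [8,15)=4 [10,17)=5 [12,19)=3 [14,21)=3 [16,23)=4 [18,25)=4 [20,27)=3 [22,29)=2 [24,31)=1 [26,33)=2 [28,35)=2 [30,37)=1 [32,39)=1

i=0 t=3 v=6: → [2,9),[0,7); WM=3
i=1 t=10 v=6: → [10,17),[8,15),[6,13),[4,11); WM=10; [0,7) fires=1 [2,9) fires=1
i=2 t=11 v=3: → [10,17),[8,15),[6,13); WM=11; [4,11) fires=1
i=3 t=12 v=7: → [12,19),[10,17),[8,15),[6,13); WM=12
i=4 t=13 v=5: → [12,19),[10,17),[8,15); WM=13; [6,13) fires=3
i=5 t=15 v=6: → [14,21),[12,19),[10,17); WM=15; [8,15) fires=4
i=6 t=19 v=7: → [18,25),[16,23),[14,21); WM=19; [10,17) fires=5 [12,19) fires=3
i=7 t=20 v=1: → [20,27),[18,25),[16,23),[14,21); WM=20
i=8 t=22 v=8: → [22,29),[20,27),[18,25),[16,23); WM=22; [14,21) fires=3
i=9 t=22 v=8: → [22,29),[20,27),[18,25),[16,23); WM=22
i=10 t=29 v=1: → [28,35),[26,33),[24,31); WM=29; [16,23) fires=4 [18,25) fires=4 [20,27) fires=3 [22,29) fires=2
i=11 t=32 v=3: → [32,39),[30,37),[28,35),[26,33); WM=32; [24,31) fires=1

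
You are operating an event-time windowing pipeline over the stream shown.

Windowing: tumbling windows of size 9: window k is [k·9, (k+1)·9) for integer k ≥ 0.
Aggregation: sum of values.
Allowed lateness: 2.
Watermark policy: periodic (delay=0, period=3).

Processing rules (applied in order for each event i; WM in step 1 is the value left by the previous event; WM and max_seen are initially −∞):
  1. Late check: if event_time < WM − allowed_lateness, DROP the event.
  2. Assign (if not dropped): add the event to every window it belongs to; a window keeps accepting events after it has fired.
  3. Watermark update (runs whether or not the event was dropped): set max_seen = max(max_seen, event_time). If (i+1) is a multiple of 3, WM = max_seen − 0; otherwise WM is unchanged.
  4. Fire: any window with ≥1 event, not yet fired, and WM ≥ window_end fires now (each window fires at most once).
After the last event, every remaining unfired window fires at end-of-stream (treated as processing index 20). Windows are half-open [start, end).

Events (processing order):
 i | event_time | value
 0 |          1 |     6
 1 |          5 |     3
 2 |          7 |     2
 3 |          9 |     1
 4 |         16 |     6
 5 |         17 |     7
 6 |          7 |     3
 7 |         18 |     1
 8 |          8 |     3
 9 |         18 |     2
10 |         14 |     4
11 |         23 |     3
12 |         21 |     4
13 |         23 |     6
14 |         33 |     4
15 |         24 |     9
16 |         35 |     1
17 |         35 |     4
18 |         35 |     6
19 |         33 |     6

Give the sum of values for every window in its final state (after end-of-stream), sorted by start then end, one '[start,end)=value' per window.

[0,9)=11 [9,18)=14 [18,27)=16 [27,36)=21

i=0 t=1 v=6: → [0,9); WM=−∞
i=1 t=5 v=3: → [0,9); WM=−∞
i=2 t=7 v=2: → [0,9); WM=7
i=3 t=9 v=1: → [9,18); WM=7
i=4 t=16 v=6: → [9,18); WM=7
i=5 t=17 v=7: → [9,18); WM=17; [0,9) fires=11
i=6 t=7 v=3: DROP (t<17-2); WM=17
i=7 t=18 v=1: → [18,27); WM=17
i=8 t=8 v=3: DROP (t<17-2); WM=18; [9,18) fires=14
i=9 t=18 v=2: → [18,27); WM=18
i=10 t=14 v=4: DROP (t<18-2); WM=18
i=11 t=23 v=3: → [18,27); WM=23
i=12 t=21 v=4: → [18,27); WM=23
i=13 t=23 v=6: → [18,27); WM=23
i=14 t=33 v=4: → [27,36); WM=33; [18,27) fires=16
i=15 t=24 v=9: DROP (t<33-2); WM=33
i=16 t=35 v=1: → [27,36); WM=33
i=17 t=35 v=4: → [27,36); WM=35
i=18 t=35 v=6: → [27,36); WM=35
i=19 t=33 v=6: → [27,36); WM=35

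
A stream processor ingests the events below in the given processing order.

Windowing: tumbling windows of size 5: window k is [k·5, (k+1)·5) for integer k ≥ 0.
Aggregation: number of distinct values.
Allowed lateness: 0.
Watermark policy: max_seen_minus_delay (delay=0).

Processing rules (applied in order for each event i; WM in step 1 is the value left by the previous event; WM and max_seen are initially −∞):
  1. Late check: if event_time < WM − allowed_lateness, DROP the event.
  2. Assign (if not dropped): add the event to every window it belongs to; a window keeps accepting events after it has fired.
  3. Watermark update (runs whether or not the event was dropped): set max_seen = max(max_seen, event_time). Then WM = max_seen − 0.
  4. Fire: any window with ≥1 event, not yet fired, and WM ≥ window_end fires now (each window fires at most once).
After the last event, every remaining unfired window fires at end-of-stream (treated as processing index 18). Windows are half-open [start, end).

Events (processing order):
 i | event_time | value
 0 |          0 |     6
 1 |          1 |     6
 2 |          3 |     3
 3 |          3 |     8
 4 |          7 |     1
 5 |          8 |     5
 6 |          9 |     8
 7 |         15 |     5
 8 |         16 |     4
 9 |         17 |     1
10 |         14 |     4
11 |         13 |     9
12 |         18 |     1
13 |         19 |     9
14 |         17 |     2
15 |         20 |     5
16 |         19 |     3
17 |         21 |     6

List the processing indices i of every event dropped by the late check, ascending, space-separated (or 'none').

10 11 14 16

i=0 t=0 v=6: → [0,5); WM=0
i=1 t=1 v=6: → [0,5); WM=1
i=2 t=3 v=3: → [0,5); WM=3
i=3 t=3 v=8: → [0,5); WM=3
i=4 t=7 v=1: → [5,10); WM=7; [0,5) fires=3
i=5 t=8 v=5: → [5,10); WM=8
i=6 t=9 v=8: → [5,10); WM=9
i=7 t=15 v=5: → [15,20); WM=15; [5,10) fires=3
i=8 t=16 v=4: → [15,20); WM=16
i=9 t=17 v=1: → [15,20); WM=17
i=10 t=14 v=4: DROP (t<17-0); WM=17
i=11 t=13 v=9: DROP (t<17-0); WM=17
i=12 t=18 v=1: → [15,20); WM=18
i=13 t=19 v=9: → [15,20); WM=19
i=14 t=17 v=2: DROP (t<19-0); WM=19
i=15 t=20 v=5: → [20,25); WM=20; [15,20) fires=4
i=16 t=19 v=3: DROP (t<20-0); WM=20
i=17 t=21 v=6: → [20,25); WM=21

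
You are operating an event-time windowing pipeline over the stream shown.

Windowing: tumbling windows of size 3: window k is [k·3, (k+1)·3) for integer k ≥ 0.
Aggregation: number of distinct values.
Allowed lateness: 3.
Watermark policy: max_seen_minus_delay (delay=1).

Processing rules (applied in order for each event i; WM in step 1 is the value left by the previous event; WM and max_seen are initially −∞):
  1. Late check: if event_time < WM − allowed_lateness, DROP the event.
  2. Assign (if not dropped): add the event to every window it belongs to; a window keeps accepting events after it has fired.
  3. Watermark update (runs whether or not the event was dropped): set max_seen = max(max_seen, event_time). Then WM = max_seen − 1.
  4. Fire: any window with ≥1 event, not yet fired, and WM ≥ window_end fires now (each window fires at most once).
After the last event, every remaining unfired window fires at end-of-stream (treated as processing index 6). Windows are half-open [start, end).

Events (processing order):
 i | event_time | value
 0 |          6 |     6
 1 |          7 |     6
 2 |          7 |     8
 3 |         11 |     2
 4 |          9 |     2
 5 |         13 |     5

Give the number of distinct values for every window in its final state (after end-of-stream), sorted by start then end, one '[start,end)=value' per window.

[6,9)=2 [9,12)=1 [12,15)=1

i=0 t=6 v=6: → [6,9); WM=5
i=1 t=7 v=6: → [6,9); WM=6
i=2 t=7 v=8: → [6,9); WM=6
i=3 t=11 v=2: → [9,12); WM=10; [6,9) fires=2
i=4 t=9 v=2: → [9,12); WM=10
i=5 t=13 v=5: → [12,15); WM=12; [9,12) fires=1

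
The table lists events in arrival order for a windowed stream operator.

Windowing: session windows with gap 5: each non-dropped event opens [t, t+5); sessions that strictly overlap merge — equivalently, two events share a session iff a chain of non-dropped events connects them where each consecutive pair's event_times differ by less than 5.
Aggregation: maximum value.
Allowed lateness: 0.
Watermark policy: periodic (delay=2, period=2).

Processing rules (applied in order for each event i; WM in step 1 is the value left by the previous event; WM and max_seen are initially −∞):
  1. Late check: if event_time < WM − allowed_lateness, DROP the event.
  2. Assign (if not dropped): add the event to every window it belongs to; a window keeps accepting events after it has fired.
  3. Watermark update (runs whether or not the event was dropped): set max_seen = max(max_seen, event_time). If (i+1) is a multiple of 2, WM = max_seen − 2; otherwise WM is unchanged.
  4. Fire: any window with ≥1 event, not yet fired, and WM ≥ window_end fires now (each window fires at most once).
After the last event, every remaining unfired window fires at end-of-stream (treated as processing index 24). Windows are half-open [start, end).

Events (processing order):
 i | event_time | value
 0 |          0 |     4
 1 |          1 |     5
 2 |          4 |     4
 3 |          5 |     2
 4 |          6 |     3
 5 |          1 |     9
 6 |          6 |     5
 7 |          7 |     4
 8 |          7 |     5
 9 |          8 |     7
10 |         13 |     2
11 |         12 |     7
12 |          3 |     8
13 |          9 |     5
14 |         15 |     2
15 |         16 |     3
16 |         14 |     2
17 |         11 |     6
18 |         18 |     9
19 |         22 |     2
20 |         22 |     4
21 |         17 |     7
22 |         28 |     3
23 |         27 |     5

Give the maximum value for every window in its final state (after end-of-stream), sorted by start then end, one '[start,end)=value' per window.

[0,27)=9 [27,33)=5

i=0 t=0 v=4: → [0,5); WM=−∞
i=1 t=1 v=5: → [0,6); WM=-1
i=2 t=4 v=4: → [0,9); WM=-1
i=3 t=5 v=2: → [0,10); WM=3
i=4 t=6 v=3: → [0,11); WM=3
i=5 t=1 v=9: DROP (t<3-0); WM=4
i=6 t=6 v=5: → [0,11); WM=4
i=7 t=7 v=4: → [0,12); WM=5
i=8 t=7 v=5: → [0,12); WM=5
i=9 t=8 v=7: → [0,13); WM=6
i=10 t=13 v=2: → [13,18); WM=6
i=11 t=12 v=7: → [0,18); WM=11
i=12 t=3 v=8: DROP (t<11-0); WM=11
i=13 t=9 v=5: DROP (t<11-0); WM=11
i=14 t=15 v=2: → [0,20); WM=11
i=15 t=16 v=3: → [0,21); WM=14
i=16 t=14 v=2: → [0,21); WM=14
i=17 t=11 v=6: DROP (t<14-0); WM=14
i=18 t=18 v=9: → [0,23); WM=14
i=19 t=22 v=2: → [0,27); WM=20
i=20 t=22 v=4: → [0,27); WM=20
i=21 t=17 v=7: DROP (t<20-0); WM=20
i=22 t=28 v=3: → [28,33); WM=20
i=23 t=27 v=5: → [27,33); WM=26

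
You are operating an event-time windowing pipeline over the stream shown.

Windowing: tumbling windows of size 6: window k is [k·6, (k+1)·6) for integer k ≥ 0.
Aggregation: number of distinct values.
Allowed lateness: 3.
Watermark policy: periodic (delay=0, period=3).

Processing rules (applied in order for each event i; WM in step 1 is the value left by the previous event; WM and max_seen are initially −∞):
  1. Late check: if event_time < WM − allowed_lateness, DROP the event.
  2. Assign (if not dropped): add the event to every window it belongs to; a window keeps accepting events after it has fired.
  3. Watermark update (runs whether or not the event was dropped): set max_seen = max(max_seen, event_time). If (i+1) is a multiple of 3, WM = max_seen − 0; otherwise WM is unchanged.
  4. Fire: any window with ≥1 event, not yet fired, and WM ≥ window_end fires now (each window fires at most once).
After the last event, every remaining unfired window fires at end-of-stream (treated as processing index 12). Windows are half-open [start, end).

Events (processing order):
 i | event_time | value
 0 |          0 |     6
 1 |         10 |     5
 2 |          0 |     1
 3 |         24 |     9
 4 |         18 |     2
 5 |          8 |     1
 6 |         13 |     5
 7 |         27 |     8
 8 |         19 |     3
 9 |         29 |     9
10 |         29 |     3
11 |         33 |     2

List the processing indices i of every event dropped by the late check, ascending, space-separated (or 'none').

i=0 t=0 v=6: → [0,6); WM=−∞
i=1 t=10 v=5: → [6,12); WM=−∞
i=2 t=0 v=1: → [0,6); WM=10; [0,6) fires=2
i=3 t=24 v=9: → [24,30); WM=10
i=4 t=18 v=2: → [18,24); WM=10
i=5 t=8 v=1: → [6,12); WM=24; [6,12) fires=2 [18,24) fires=1
i=6 t=13 v=5: DROP (t<24-3); WM=24
i=7 t=27 v=8: → [24,30); WM=24
i=8 t=19 v=3: DROP (t<24-3); WM=27
i=9 t=29 v=9: → [24,30); WM=27
i=10 t=29 v=3: → [24,30); WM=27
i=11 t=33 v=2: → [30,36); WM=33; [24,30) fires=3

6 8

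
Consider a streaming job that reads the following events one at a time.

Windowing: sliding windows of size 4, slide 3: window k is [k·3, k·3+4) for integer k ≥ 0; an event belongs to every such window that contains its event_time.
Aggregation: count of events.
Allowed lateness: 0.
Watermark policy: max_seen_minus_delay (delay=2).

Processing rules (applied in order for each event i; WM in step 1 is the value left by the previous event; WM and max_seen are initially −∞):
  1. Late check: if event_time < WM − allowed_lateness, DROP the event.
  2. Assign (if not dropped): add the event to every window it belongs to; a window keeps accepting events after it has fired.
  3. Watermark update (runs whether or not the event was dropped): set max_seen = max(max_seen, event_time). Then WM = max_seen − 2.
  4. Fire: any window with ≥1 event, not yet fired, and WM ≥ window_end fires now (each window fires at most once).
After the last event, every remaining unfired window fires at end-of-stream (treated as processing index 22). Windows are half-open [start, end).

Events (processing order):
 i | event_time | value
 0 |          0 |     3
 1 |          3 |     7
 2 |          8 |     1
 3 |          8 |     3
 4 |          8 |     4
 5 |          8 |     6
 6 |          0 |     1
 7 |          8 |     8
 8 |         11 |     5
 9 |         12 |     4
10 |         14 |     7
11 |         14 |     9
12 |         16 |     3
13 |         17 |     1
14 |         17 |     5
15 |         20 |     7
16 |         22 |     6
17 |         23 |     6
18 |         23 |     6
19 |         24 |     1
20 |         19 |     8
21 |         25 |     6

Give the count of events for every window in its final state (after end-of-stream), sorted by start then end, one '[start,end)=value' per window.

i=0 t=0 v=3: → [0,4); WM=-2
i=1 t=3 v=7: → [3,7),[0,4); WM=1
i=2 t=8 v=1: → [6,10); WM=6; [0,4) fires=2
i=3 t=8 v=3: → [6,10); WM=6
i=4 t=8 v=4: → [6,10); WM=6
i=5 t=8 v=6: → [6,10); WM=6
i=6 t=0 v=1: DROP (t<6-0); WM=6
i=7 t=8 v=8: → [6,10); WM=6
i=8 t=11 v=5: → [9,13); WM=9; [3,7) fires=1
i=9 t=12 v=4: → [12,16),[9,13); WM=10; [6,10) fires=5
i=10 t=14 v=7: → [12,16); WM=12
i=11 t=14 v=9: → [12,16); WM=12
i=12 t=16 v=3: → [15,19); WM=14; [9,13) fires=2
i=13 t=17 v=1: → [15,19); WM=15
i=14 t=17 v=5: → [15,19); WM=15
i=15 t=20 v=7: → [18,22); WM=18; [12,16) fires=3
i=16 t=22 v=6: → [21,25); WM=20; [15,19) fires=3
i=17 t=23 v=6: → [21,25); WM=21
i=18 t=23 v=6: → [21,25); WM=21
i=19 t=24 v=1: → [24,28),[21,25); WM=22; [18,22) fires=1
i=20 t=19 v=8: DROP (t<22-0); WM=22
i=21 t=25 v=6: → [24,28); WM=23

[0,4)=2 [3,7)=1 [6,10)=5 [9,13)=2 [12,16)=3 [15,19)=3 [18,22)=1 [21,25)=4 [24,28)=2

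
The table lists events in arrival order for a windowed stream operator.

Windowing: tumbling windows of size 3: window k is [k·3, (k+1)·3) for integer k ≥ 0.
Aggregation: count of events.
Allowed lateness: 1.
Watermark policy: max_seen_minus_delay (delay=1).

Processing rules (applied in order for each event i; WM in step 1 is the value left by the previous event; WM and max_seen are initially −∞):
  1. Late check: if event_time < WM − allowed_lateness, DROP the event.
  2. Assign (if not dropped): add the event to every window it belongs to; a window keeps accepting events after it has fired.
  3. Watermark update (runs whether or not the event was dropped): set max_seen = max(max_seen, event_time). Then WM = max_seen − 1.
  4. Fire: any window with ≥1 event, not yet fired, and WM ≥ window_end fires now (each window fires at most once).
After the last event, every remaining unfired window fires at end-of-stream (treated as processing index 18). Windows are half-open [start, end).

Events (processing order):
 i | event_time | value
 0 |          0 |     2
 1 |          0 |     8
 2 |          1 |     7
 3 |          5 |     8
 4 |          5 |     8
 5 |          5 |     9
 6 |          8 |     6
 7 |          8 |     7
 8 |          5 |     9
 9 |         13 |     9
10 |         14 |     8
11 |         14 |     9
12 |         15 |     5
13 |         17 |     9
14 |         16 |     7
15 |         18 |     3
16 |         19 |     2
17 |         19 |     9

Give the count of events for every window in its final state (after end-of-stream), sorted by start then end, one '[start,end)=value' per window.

[0,3)=3 [3,6)=3 [6,9)=2 [12,15)=3 [15,18)=3 [18,21)=3

i=0 t=0 v=2: → [0,3); WM=-1
i=1 t=0 v=8: → [0,3); WM=-1
i=2 t=1 v=7: → [0,3); WM=0
i=3 t=5 v=8: → [3,6); WM=4; [0,3) fires=3
i=4 t=5 v=8: → [3,6); WM=4
i=5 t=5 v=9: → [3,6); WM=4
i=6 t=8 v=6: → [6,9); WM=7; [3,6) fires=3
i=7 t=8 v=7: → [6,9); WM=7
i=8 t=5 v=9: DROP (t<7-1); WM=7
i=9 t=13 v=9: → [12,15); WM=12; [6,9) fires=2
i=10 t=14 v=8: → [12,15); WM=13
i=11 t=14 v=9: → [12,15); WM=13
i=12 t=15 v=5: → [15,18); WM=14
i=13 t=17 v=9: → [15,18); WM=16; [12,15) fires=3
i=14 t=16 v=7: → [15,18); WM=16
i=15 t=18 v=3: → [18,21); WM=17
i=16 t=19 v=2: → [18,21); WM=18; [15,18) fires=3
i=17 t=19 v=9: → [18,21); WM=18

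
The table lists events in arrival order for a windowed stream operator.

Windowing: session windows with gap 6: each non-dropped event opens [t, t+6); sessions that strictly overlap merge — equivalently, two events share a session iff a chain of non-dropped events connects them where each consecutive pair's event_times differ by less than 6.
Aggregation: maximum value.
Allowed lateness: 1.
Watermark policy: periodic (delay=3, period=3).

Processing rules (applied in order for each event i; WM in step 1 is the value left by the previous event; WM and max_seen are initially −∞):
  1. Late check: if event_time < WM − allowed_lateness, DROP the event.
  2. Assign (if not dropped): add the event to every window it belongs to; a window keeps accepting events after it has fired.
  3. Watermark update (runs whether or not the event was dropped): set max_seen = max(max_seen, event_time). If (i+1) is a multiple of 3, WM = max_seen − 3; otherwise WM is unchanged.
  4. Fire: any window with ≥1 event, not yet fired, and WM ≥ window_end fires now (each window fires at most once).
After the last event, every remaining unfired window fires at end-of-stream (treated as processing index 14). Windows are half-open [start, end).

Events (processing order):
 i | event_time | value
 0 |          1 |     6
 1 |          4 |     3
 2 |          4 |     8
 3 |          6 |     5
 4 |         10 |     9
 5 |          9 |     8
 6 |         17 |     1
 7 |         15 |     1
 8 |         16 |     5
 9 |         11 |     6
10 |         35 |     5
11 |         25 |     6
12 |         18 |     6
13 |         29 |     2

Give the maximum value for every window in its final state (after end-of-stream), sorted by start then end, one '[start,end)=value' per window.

i=0 t=1 v=6: → [1,7); WM=−∞
i=1 t=4 v=3: → [1,10); WM=−∞
i=2 t=4 v=8: → [1,10); WM=1
i=3 t=6 v=5: → [1,12); WM=1
i=4 t=10 v=9: → [1,16); WM=1
i=5 t=9 v=8: → [1,16); WM=7
i=6 t=17 v=1: → [17,23); WM=7
i=7 t=15 v=1: → [1,23); WM=7
i=8 t=16 v=5: → [1,23); WM=14
i=9 t=11 v=6: DROP (t<14-1); WM=14
i=10 t=35 v=5: → [35,41); WM=14
i=11 t=25 v=6: → [25,31); WM=32
i=12 t=18 v=6: DROP (t<32-1); WM=32
i=13 t=29 v=2: DROP (t<32-1); WM=32

[1,23)=9 [25,31)=6 [35,41)=5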